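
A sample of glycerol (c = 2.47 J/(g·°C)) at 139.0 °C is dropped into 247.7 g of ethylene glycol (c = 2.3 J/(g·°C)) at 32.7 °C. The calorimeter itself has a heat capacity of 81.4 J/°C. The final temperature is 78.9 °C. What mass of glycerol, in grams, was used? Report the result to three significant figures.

q_gained = (247.7 × 2.3 + 81.4) × (78.9 − 32.7) = 30080 J
q_lost = m × 2.47 × (139.0 − 78.9) = 148.447 m
m = 30080 / 148.447 = 203 g

m = 203 g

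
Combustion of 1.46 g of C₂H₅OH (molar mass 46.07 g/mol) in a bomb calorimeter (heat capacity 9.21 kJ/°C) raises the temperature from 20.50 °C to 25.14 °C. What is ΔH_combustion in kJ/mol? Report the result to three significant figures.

ΔH = -1350 kJ/mol

ΔT = 25.14 − 20.50 = 4.64 °C
q_cal = C_cal × ΔT = 9.21 × 4.64 = 42.7344 kJ
n = 1.46 / 46.07 = 0.03169 mol
q_rxn = −q_cal = -42.7344 kJ
ΔH = -42.7344 / 0.03169 = -1349 kJ/mol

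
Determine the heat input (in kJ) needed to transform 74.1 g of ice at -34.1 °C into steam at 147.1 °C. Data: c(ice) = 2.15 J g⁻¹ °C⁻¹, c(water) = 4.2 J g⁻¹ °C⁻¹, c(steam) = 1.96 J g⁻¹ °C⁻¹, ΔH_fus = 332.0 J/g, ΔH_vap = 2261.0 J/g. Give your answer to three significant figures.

q1 (heat ice -34.1→0.0 °C): 74.1 × 2.15 × 34.1 = 5433 J
q2 (melt at 0 °C): 74.1 × 332.0 = 24601 J
q3 (heat water 0.0→100.0 °C): 74.1 × 4.2 × 100.0 = 31122 J
q4 (vaporize at 100 °C): 74.1 × 2261.0 = 167540 J
q5 (heat steam 100.0→147.1 °C): 74.1 × 1.96 × 47.1 = 6841 J
Total: 5433 + 24601 + 31122 + 167540 + 6841 = 235537 J = 236 kJ

q = 236 kJ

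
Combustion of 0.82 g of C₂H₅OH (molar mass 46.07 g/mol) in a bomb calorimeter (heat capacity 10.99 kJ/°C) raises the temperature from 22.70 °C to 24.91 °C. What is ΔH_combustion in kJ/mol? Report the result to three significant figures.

ΔT = 24.91 − 22.70 = 2.21 °C
q_cal = C_cal × ΔT = 10.99 × 2.21 = 24.2879 kJ
n = 0.82 / 46.07 = 0.01780 mol
q_rxn = −q_cal = -24.2879 kJ
ΔH = -24.2879 / 0.01780 = -1364 kJ/mol

ΔH = -1360 kJ/mol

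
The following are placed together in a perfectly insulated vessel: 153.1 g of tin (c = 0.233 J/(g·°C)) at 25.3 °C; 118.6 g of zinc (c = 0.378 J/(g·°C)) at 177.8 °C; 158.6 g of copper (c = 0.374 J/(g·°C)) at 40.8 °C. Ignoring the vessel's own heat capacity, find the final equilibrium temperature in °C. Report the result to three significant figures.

Σ mᵢcᵢ(T − Tᵢ) = 0  ⇒  T = Σ mᵢcᵢTᵢ / Σ mᵢcᵢ
Σ mᵢcᵢ = 153.1×0.233 + 118.6×0.378 + 158.6×0.374 = 139.8195
Σ mᵢcᵢTᵢ = 35.6723×25.3 + 44.8308×177.8 + 59.3164×40.8 = 11294
T = 11294 / 139.8195 = 80.78 °C

T_f = 80.8 °C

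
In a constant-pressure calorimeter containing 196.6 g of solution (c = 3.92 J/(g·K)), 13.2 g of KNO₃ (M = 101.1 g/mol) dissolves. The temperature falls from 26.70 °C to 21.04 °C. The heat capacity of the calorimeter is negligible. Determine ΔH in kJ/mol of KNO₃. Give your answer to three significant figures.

ΔH = 33.4 kJ/mol

|ΔT| = |21.04 − 26.70| = 5.66 °C
|q_surr| = (196.6 × 3.92) × 5.66 = 770.672 × 5.66 = 4362 J
n(KNO₃) = 13.2 / 101.1 = 0.1306 mol
Temperature fell, so q_rxn = +|q_surr| = 4.362 kJ
ΔH = q_rxn / n = 33.40 kJ/mol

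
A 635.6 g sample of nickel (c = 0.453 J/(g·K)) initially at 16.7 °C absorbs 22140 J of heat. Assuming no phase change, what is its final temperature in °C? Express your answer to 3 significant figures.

T_f = 93.6 °C

ΔT = q / (m c) = 22140 / (635.6 × 0.453) = 76.89 °C
T_f = 16.7 + 76.89 = 93.59 °C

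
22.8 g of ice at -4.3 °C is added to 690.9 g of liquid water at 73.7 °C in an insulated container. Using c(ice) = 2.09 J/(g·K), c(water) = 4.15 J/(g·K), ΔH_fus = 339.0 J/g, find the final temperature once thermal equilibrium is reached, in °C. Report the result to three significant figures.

Heat to bring ice to 0 °C and melt it: q₁ = 22.8×2.09×4.3 + 22.8×339.0 = 7934.1 J
Heat the water can supply cooling to 0 °C: 690.9×4.15×73.7 = 211315 J > q₁, so all ice melts.
Energy balance: 690.9×4.15×(73.7 − T) = 7934.1 + 22.8×4.15×(T − 0)
2867.235(73.7 − T) = 7934.1 + 94.62 T
211315 − 7934.1 = 2961.855 T
T = 203380.9 / 2961.855 = 68.67 °C

T_f = 68.7 °C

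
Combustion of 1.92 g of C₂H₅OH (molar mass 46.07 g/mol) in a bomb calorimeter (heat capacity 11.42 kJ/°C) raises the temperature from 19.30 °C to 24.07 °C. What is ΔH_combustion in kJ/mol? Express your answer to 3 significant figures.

ΔT = 24.07 − 19.30 = 4.77 °C
q_cal = C_cal × ΔT = 11.42 × 4.77 = 54.4734 kJ
n = 1.92 / 46.07 = 0.04168 mol
q_rxn = −q_cal = -54.4734 kJ
ΔH = -54.4734 / 0.04168 = -1307 kJ/mol

ΔH = -1310 kJ/mol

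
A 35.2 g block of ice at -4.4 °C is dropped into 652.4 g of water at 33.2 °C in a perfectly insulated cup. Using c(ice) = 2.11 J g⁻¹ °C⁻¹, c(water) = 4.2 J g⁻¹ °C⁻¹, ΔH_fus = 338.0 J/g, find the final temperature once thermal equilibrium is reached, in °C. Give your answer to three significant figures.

Heat to bring ice to 0 °C and melt it: q₁ = 35.2×2.11×4.4 + 35.2×338.0 = 12224 J
Heat the water can supply cooling to 0 °C: 652.4×4.2×33.2 = 90970.7 J > q₁, so all ice melts.
Energy balance: 652.4×4.2×(33.2 − T) = 12224 + 35.2×4.2×(T − 0)
2740.08(33.2 − T) = 12224 + 147.84 T
90970.7 − 12224 = 2887.92 T
T = 78746.7 / 2887.92 = 27.27 °C

T_f = 27.3 °C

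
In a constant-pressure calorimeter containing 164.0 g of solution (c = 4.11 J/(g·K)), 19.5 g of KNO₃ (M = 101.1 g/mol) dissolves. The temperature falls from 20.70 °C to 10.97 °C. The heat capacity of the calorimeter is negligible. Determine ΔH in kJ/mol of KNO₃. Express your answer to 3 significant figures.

|ΔT| = |10.97 − 20.70| = 9.73 °C
|q_surr| = (164.0 × 4.11) × 9.73 = 674.04 × 9.73 = 6558 J
n(KNO₃) = 19.5 / 101.1 = 0.1929 mol
Temperature fell, so q_rxn = +|q_surr| = 6.558 kJ
ΔH = q_rxn / n = 34.00 kJ/mol

ΔH = 34.0 kJ/mol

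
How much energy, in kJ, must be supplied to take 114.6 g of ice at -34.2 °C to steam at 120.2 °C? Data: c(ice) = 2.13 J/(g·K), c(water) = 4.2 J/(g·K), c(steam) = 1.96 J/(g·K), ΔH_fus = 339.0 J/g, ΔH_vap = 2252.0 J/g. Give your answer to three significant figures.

q1 (heat ice -34.2→0.0 °C): 114.6 × 2.13 × 34.2 = 8348 J
q2 (melt at 0 °C): 114.6 × 339.0 = 38849 J
q3 (heat water 0.0→100.0 °C): 114.6 × 4.2 × 100.0 = 48132 J
q4 (vaporize at 100 °C): 114.6 × 2252.0 = 258079 J
q5 (heat steam 100.0→120.2 °C): 114.6 × 1.96 × 20.2 = 4537 J
Total: 8348 + 38849 + 48132 + 258079 + 4537 = 357945 J = 358 kJ

q = 358 kJ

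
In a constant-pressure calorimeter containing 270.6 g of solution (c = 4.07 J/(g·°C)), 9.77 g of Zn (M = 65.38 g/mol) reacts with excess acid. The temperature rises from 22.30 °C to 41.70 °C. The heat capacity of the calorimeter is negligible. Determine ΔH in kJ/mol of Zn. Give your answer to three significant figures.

|ΔT| = |41.70 − 22.30| = 19.40 °C
|q_surr| = (270.6 × 4.07) × 19.40 = 1101.342 × 19.40 = 21370 J
n(Zn) = 9.77 / 65.38 = 0.1494 mol
Temperature rose, so q_rxn = −|q_surr| = -21.37 kJ
ΔH = q_rxn / n = -143.0 kJ/mol

ΔH = -143 kJ/mol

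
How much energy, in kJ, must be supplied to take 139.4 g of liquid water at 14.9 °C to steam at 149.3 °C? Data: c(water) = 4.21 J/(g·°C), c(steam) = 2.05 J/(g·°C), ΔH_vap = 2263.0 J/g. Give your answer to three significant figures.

q1 (heat water 14.9→100.0 °C): 139.4 × 4.21 × 85.1 = 49943 J
q2 (vaporize at 100 °C): 139.4 × 2263.0 = 315462 J
q3 (heat steam 100.0→149.3 °C): 139.4 × 2.05 × 49.3 = 14088 J
Total: 49943 + 315462 + 14088 = 379493 J = 379 kJ

q = 379 kJ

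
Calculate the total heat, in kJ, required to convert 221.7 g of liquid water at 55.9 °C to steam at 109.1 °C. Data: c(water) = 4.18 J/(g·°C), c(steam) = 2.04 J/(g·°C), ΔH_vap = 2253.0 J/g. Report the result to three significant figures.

q = 544 kJ

q1 (heat water 55.9→100.0 °C): 221.7 × 4.18 × 44.1 = 40868 J
q2 (vaporize at 100 °C): 221.7 × 2253.0 = 499490 J
q3 (heat steam 100.0→109.1 °C): 221.7 × 2.04 × 9.1 = 4116 J
Total: 40868 + 499490 + 4116 = 544474 J = 544 kJ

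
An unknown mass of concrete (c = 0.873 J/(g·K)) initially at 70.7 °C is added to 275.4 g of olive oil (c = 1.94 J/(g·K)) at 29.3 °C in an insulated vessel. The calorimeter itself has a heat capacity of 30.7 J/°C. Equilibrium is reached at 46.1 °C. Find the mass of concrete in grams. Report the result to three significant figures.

m = 442 g

q_gained = (275.4 × 1.94 + 30.7) × (46.1 − 29.3) = 9492 J
q_lost = m × 0.873 × (70.7 − 46.1) = 21.4758 m
m = 9492 / 21.4758 = 442 g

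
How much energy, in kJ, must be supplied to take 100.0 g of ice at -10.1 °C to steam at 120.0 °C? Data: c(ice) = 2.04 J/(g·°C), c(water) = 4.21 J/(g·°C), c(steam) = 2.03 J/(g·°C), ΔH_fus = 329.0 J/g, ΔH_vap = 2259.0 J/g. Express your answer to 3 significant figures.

q1 (heat ice -10.1→0.0 °C): 100.0 × 2.04 × 10.1 = 2060 J
q2 (melt at 0 °C): 100.0 × 329.0 = 32900 J
q3 (heat water 0.0→100.0 °C): 100.0 × 4.21 × 100.0 = 42100 J
q4 (vaporize at 100 °C): 100.0 × 2259.0 = 225900 J
q5 (heat steam 100.0→120.0 °C): 100.0 × 2.03 × 20.0 = 4060 J
Total: 2060 + 32900 + 42100 + 225900 + 4060 = 307020 J = 307 kJ

q = 307 kJ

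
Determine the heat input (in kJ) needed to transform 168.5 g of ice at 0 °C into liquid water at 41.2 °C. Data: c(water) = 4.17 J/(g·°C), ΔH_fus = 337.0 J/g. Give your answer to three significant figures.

q = 85.7 kJ

q1 (melt at 0 °C): 168.5 × 337.0 = 56785 J
q2 (heat water 0.0→41.2 °C): 168.5 × 4.17 × 41.2 = 28949 J
Total: 56785 + 28949 = 85734 J = 85.7 kJ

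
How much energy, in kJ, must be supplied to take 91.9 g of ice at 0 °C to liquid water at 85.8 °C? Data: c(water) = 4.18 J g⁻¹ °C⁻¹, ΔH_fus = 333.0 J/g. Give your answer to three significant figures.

q1 (melt at 0 °C): 91.9 × 333.0 = 30603 J
q2 (heat water 0.0→85.8 °C): 91.9 × 4.18 × 85.8 = 32959 J
Total: 30603 + 32959 = 63562 J = 63.6 kJ

q = 63.6 kJ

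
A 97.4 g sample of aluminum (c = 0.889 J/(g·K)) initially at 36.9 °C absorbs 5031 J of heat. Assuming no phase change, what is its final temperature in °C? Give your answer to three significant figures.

ΔT = q / (m c) = 5031 / (97.4 × 0.889) = 58.10 °C
T_f = 36.9 + 58.10 = 95.00 °C

T_f = 95.0 °C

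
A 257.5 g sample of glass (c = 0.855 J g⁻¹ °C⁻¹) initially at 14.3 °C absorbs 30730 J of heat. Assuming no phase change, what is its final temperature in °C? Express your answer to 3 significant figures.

T_f = 154 °C

ΔT = q / (m c) = 30730 / (257.5 × 0.855) = 139.6 °C
T_f = 14.3 + 139.6 = 153.9 °C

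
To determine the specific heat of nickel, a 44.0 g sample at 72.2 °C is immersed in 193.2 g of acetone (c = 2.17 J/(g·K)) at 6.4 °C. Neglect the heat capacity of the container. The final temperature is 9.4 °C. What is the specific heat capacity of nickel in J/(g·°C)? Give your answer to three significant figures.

q_gained = (193.2 × 2.17) × (9.4 − 6.4) = 1258 J
q_lost = 44.0 × c × (72.2 − 9.4) = 2763.2 c
Set equal: c = 1258 / 2763.2 = 0.455 J/(g·°C)

c = 0.455 J/(g·°C)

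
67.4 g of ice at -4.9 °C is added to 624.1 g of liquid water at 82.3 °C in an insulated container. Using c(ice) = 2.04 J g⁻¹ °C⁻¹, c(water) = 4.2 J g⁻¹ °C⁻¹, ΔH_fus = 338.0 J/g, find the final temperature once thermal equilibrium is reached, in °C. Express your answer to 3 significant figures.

Heat to bring ice to 0 °C and melt it: q₁ = 67.4×2.04×4.9 + 67.4×338.0 = 23455 J
Heat the water can supply cooling to 0 °C: 624.1×4.2×82.3 = 215726 J > q₁, so all ice melts.
Energy balance: 624.1×4.2×(82.3 − T) = 23455 + 67.4×4.2×(T − 0)
2621.22(82.3 − T) = 23455 + 283.08 T
215726 − 23455 = 2904.30 T
T = 192271 / 2904.30 = 66.20 °C

T_f = 66.2 °C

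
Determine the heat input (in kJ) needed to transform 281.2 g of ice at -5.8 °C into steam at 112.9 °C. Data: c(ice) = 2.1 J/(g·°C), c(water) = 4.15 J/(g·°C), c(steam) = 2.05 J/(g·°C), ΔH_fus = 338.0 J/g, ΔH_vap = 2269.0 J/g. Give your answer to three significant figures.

q = 861 kJ

q1 (heat ice -5.8→0.0 °C): 281.2 × 2.1 × 5.8 = 3425 J
q2 (melt at 0 °C): 281.2 × 338.0 = 95046 J
q3 (heat water 0.0→100.0 °C): 281.2 × 4.15 × 100.0 = 116698 J
q4 (vaporize at 100 °C): 281.2 × 2269.0 = 638043 J
q5 (heat steam 100.0→112.9 °C): 281.2 × 2.05 × 12.9 = 7436 J
Total: 3425 + 95046 + 116698 + 638043 + 7436 = 860648 J = 861 kJ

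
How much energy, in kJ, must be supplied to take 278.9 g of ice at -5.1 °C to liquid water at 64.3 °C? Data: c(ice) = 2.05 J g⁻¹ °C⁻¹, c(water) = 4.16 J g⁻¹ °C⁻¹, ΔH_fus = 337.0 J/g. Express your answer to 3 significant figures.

q = 172 kJ

q1 (heat ice -5.1→0.0 °C): 278.9 × 2.05 × 5.1 = 2916 J
q2 (melt at 0 °C): 278.9 × 337.0 = 93989 J
q3 (heat water 0.0→64.3 °C): 278.9 × 4.16 × 64.3 = 74602 J
Total: 2916 + 93989 + 74602 = 171507 J = 172 kJ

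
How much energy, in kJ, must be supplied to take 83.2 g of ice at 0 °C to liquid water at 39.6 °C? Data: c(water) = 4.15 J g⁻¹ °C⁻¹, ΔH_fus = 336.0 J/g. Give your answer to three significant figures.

q = 41.6 kJ

q1 (melt at 0 °C): 83.2 × 336.0 = 27955 J
q2 (heat water 0.0→39.6 °C): 83.2 × 4.15 × 39.6 = 13673 J
Total: 27955 + 13673 = 41628 J = 41.6 kJ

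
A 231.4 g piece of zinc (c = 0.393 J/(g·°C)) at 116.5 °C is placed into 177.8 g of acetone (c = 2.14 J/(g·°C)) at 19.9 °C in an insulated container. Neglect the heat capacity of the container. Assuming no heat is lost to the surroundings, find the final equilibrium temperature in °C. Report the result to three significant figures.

T_f = 38.5 °C

Heat lost by zinc = heat gained by acetone.
(231.4)(0.393)(116.5 − T) = (177.8)(2.14)(T − 19.9)
90.9402 (116.5 − T) = 380.492 (T − 19.9)
10595 − 90.9402 T = 380.492 T − 7571.8
18166.8 = 471.4322 T
T = 38.54 °C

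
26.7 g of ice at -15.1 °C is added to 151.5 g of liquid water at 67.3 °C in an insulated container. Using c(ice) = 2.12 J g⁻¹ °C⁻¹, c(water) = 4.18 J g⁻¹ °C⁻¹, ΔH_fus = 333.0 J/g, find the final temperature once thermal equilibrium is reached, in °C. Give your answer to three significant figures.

Heat to bring ice to 0 °C and melt it: q₁ = 26.7×2.12×15.1 + 26.7×333.0 = 9745.8 J
Heat the water can supply cooling to 0 °C: 151.5×4.18×67.3 = 42619.1 J > q₁, so all ice melts.
Energy balance: 151.5×4.18×(67.3 − T) = 9745.8 + 26.7×4.18×(T − 0)
633.27(67.3 − T) = 9745.8 + 111.606 T
42619.1 − 9745.8 = 744.876 T
T = 32873.3 / 744.876 = 44.13 °C

T_f = 44.1 °C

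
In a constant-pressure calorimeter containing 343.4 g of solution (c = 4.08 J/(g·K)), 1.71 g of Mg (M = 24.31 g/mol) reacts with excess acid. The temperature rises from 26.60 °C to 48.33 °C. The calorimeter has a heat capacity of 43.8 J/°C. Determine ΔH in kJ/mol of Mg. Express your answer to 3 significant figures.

|ΔT| = |48.33 − 26.60| = 21.73 °C
|q_surr| = (343.4 × 4.08 + 43.8) × 21.73 = 1444.872 × 21.73 = 31400 J
n(Mg) = 1.71 / 24.31 = 0.07034 mol
Temperature rose, so q_rxn = −|q_surr| = -31.40 kJ
ΔH = q_rxn / n = -446.4 kJ/mol

ΔH = -446 kJ/mol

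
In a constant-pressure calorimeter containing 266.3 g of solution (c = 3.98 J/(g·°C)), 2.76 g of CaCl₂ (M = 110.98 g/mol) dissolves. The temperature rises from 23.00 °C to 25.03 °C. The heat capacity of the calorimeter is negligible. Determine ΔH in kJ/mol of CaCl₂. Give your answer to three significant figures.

ΔH = -86.5 kJ/mol

|ΔT| = |25.03 − 23.00| = 2.03 °C
|q_surr| = (266.3 × 3.98) × 2.03 = 1059.874 × 2.03 = 2152 J
n(CaCl₂) = 2.76 / 110.98 = 0.02487 mol
Temperature rose, so q_rxn = −|q_surr| = -2.152 kJ
ΔH = q_rxn / n = -86.53 kJ/mol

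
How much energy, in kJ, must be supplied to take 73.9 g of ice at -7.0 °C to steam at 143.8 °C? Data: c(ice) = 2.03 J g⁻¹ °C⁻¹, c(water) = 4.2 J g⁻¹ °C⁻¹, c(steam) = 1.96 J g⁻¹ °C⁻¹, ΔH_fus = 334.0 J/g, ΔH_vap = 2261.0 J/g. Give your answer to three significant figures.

q1 (heat ice -7.0→0.0 °C): 73.9 × 2.03 × 7.0 = 1050 J
q2 (melt at 0 °C): 73.9 × 334.0 = 24683 J
q3 (heat water 0.0→100.0 °C): 73.9 × 4.2 × 100.0 = 31038 J
q4 (vaporize at 100 °C): 73.9 × 2261.0 = 167088 J
q5 (heat steam 100.0→143.8 °C): 73.9 × 1.96 × 43.8 = 6344 J
Total: 1050 + 24683 + 31038 + 167088 + 6344 = 230203 J = 230 kJ

q = 230 kJ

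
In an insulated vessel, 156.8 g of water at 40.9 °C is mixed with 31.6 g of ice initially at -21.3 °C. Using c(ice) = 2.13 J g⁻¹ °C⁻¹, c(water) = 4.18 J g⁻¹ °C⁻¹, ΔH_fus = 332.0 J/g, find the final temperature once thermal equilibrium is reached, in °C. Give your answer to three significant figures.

Heat to bring ice to 0 °C and melt it: q₁ = 31.6×2.13×21.3 + 31.6×332.0 = 11925 J
Heat the water can supply cooling to 0 °C: 156.8×4.18×40.9 = 26806.8 J > q₁, so all ice melts.
Energy balance: 156.8×4.18×(40.9 − T) = 11925 + 31.6×4.18×(T − 0)
655.424(40.9 − T) = 11925 + 132.088 T
26806.8 − 11925 = 787.512 T
T = 14881.8 / 787.512 = 18.90 °C

T_f = 18.9 °C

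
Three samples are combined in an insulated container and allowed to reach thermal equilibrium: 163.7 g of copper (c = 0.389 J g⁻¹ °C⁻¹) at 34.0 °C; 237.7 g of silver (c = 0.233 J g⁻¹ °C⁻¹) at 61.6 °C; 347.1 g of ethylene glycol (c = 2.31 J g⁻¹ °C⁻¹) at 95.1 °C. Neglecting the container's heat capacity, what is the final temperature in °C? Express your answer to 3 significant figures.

Σ mᵢcᵢ(T − Tᵢ) = 0  ⇒  T = Σ mᵢcᵢTᵢ / Σ mᵢcᵢ
Σ mᵢcᵢ = 163.7×0.389 + 237.7×0.233 + 347.1×2.31 = 920.8644
Σ mᵢcᵢTᵢ = 63.6793×34.0 + 55.3841×61.6 + 801.801×95.1 = 81828
T = 81828 / 920.8644 = 88.86 °C

T_f = 88.9 °C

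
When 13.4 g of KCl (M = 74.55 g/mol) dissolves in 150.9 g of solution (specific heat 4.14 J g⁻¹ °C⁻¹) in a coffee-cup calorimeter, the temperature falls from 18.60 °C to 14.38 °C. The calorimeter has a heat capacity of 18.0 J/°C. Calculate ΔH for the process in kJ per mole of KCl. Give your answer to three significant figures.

ΔH = 15.1 kJ/mol

|ΔT| = |14.38 − 18.60| = 4.22 °C
|q_surr| = (150.9 × 4.14 + 18.0) × 4.22 = 642.726 × 4.22 = 2712 J
n(KCl) = 13.4 / 74.55 = 0.1797 mol
Temperature fell, so q_rxn = +|q_surr| = 2.712 kJ
ΔH = q_rxn / n = 15.09 kJ/mol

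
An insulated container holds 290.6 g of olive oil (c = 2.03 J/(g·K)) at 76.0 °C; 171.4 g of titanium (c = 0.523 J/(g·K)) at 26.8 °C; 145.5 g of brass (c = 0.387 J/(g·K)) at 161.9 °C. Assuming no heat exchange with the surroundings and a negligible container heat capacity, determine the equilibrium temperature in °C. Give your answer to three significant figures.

T_f = 76.6 °C

Σ mᵢcᵢ(T − Tᵢ) = 0  ⇒  T = Σ mᵢcᵢTᵢ / Σ mᵢcᵢ
Σ mᵢcᵢ = 290.6×2.03 + 171.4×0.523 + 145.5×0.387 = 735.8687
Σ mᵢcᵢTᵢ = 589.918×76.0 + 89.6422×26.8 + 56.3085×161.9 = 56353
T = 56353 / 735.8687 = 76.58 °C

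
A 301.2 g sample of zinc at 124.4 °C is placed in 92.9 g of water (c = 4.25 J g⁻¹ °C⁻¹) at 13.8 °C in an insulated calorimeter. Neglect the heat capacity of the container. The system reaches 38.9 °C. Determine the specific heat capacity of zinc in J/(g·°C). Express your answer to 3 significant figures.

q_gained = (92.9 × 4.25) × (38.9 − 13.8) = 9910 J
q_lost = 301.2 × c × (124.4 − 38.9) = 25752.6 c
Set equal: c = 9910 / 25752.6 = 0.385 J/(g·°C)

c = 0.385 J/(g·°C)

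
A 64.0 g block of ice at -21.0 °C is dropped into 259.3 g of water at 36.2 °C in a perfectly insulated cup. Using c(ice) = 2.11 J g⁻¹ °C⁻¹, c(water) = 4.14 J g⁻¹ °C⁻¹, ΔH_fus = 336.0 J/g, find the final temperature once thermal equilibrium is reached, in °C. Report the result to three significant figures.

T_f = 10.8 °C

Heat to bring ice to 0 °C and melt it: q₁ = 64.0×2.11×21.0 + 64.0×336.0 = 24340 J
Heat the water can supply cooling to 0 °C: 259.3×4.14×36.2 = 38860.8 J > q₁, so all ice melts.
Energy balance: 259.3×4.14×(36.2 − T) = 24340 + 64.0×4.14×(T − 0)
1073.502(36.2 − T) = 24340 + 264.96 T
38860.8 − 24340 = 1338.462 T
T = 14520.8 / 1338.462 = 10.849 °C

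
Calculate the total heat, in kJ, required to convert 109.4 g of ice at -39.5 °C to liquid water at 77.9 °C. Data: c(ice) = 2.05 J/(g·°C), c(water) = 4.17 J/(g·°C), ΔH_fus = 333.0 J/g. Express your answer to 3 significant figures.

q = 80.8 kJ

q1 (heat ice -39.5→0.0 °C): 109.4 × 2.05 × 39.5 = 8859 J
q2 (melt at 0 °C): 109.4 × 333.0 = 36430 J
q3 (heat water 0.0→77.9 °C): 109.4 × 4.17 × 77.9 = 35538 J
Total: 8859 + 36430 + 35538 = 80827 J = 80.8 kJ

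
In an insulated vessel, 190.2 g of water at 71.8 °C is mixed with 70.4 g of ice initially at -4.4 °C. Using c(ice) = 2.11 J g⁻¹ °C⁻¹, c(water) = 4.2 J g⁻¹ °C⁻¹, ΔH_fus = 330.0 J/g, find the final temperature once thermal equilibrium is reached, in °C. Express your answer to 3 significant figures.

Heat to bring ice to 0 °C and melt it: q₁ = 70.4×2.11×4.4 + 70.4×330.0 = 23886 J
Heat the water can supply cooling to 0 °C: 190.2×4.2×71.8 = 57356.7 J > q₁, so all ice melts.
Energy balance: 190.2×4.2×(71.8 − T) = 23886 + 70.4×4.2×(T − 0)
798.84(71.8 − T) = 23886 + 295.68 T
57356.7 − 23886 = 1094.52 T
T = 33470.7 / 1094.52 = 30.58 °C

T_f = 30.6 °C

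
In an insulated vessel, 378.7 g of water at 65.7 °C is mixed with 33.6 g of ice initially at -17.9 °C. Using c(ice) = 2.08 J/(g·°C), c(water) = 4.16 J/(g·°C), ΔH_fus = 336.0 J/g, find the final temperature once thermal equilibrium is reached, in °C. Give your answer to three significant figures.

T_f = 53.0 °C

Heat to bring ice to 0 °C and melt it: q₁ = 33.6×2.08×17.9 + 33.6×336.0 = 12541 J
Heat the water can supply cooling to 0 °C: 378.7×4.16×65.7 = 103503 J > q₁, so all ice melts.
Energy balance: 378.7×4.16×(65.7 − T) = 12541 + 33.6×4.16×(T − 0)
1575.392(65.7 − T) = 12541 + 139.776 T
103503 − 12541 = 1715.168 T
T = 90962 / 1715.168 = 53.03 °C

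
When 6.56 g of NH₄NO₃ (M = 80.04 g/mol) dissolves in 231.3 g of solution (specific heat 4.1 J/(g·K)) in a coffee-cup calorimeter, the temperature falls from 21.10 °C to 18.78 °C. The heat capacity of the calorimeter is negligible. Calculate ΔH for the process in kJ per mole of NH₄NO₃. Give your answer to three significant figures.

ΔH = 26.8 kJ/mol

|ΔT| = |18.78 − 21.10| = 2.32 °C
|q_surr| = (231.3 × 4.1) × 2.32 = 948.33 × 2.32 = 2200 J
n(NH₄NO₃) = 6.56 / 80.04 = 0.08196 mol
Temperature fell, so q_rxn = +|q_surr| = 2.200 kJ
ΔH = q_rxn / n = 26.84 kJ/mol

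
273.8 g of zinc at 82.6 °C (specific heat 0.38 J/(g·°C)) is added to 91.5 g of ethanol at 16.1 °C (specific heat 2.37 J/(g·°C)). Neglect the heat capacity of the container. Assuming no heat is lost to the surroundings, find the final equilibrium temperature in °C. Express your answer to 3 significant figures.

Heat lost by zinc = heat gained by ethanol.
(273.8)(0.38)(82.6 − T) = (91.5)(2.37)(T − 16.1)
104.044 (82.6 − T) = 216.855 (T − 16.1)
8594.0 − 104.044 T = 216.855 T − 3491.4
12085.4 = 320.899 T
T = 37.66 °C

T_f = 37.7 °C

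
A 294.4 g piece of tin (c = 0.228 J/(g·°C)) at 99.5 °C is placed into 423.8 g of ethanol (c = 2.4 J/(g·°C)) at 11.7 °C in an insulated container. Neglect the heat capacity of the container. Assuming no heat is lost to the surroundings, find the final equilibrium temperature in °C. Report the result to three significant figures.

T_f = 17.1 °C

Heat lost by tin = heat gained by ethanol.
(294.4)(0.228)(99.5 − T) = (423.8)(2.4)(T − 11.7)
67.1232 (99.5 − T) = 1017.12 (T − 11.7)
6678.8 − 67.1232 T = 1017.12 T − 11900
18578.8 = 1084.2432 T
T = 17.14 °C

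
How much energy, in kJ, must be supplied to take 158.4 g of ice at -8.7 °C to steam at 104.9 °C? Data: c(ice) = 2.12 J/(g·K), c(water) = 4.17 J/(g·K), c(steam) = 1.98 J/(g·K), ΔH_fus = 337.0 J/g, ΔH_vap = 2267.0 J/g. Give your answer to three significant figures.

q1 (heat ice -8.7→0.0 °C): 158.4 × 2.12 × 8.7 = 2922 J
q2 (melt at 0 °C): 158.4 × 337.0 = 53381 J
q3 (heat water 0.0→100.0 °C): 158.4 × 4.17 × 100.0 = 66053 J
q4 (vaporize at 100 °C): 158.4 × 2267.0 = 359093 J
q5 (heat steam 100.0→104.9 °C): 158.4 × 1.98 × 4.9 = 1537 J
Total: 2922 + 53381 + 66053 + 359093 + 1537 = 482986 J = 483 kJ

q = 483 kJ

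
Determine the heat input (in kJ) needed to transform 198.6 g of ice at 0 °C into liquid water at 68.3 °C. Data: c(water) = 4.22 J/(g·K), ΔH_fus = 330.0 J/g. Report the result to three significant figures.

q1 (melt at 0 °C): 198.6 × 330.0 = 65538 J
q2 (heat water 0.0→68.3 °C): 198.6 × 4.22 × 68.3 = 57242 J
Total: 65538 + 57242 = 122780 J = 123 kJ

q = 123 kJ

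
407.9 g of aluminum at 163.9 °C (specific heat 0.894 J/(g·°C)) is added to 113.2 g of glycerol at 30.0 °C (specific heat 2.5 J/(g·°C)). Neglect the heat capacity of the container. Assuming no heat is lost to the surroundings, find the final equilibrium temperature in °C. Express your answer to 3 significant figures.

T_f = 105 °C

Heat lost by aluminum = heat gained by glycerol.
(407.9)(0.894)(163.9 − T) = (113.2)(2.5)(T − 30.0)
364.6626 (163.9 − T) = 283 (T − 30.0)
59768 − 364.6626 T = 283 T − 8490.0
68258.0 = 647.6626 T
T = 105.4 °C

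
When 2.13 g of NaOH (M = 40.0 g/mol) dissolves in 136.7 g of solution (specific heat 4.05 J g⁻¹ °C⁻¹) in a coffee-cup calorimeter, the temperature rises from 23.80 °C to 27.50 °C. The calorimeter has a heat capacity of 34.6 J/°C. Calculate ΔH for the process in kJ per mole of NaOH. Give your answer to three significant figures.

ΔH = -40.9 kJ/mol

|ΔT| = |27.50 − 23.80| = 3.70 °C
|q_surr| = (136.7 × 4.05 + 34.6) × 3.70 = 588.235 × 3.70 = 2176 J
n(NaOH) = 2.13 / 40.0 = 0.05325 mol
Temperature rose, so q_rxn = −|q_surr| = -2.176 kJ
ΔH = q_rxn / n = -40.86 kJ/mol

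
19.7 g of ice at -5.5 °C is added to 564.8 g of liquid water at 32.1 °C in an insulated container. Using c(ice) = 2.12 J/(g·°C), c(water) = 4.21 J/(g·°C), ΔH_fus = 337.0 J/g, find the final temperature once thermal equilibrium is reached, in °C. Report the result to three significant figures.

T_f = 28.2 °C

Heat to bring ice to 0 °C and melt it: q₁ = 19.7×2.12×5.5 + 19.7×337.0 = 6868.6 J
Heat the water can supply cooling to 0 °C: 564.8×4.21×32.1 = 76327.6 J > q₁, so all ice melts.
Energy balance: 564.8×4.21×(32.1 − T) = 6868.6 + 19.7×4.21×(T − 0)
2377.808(32.1 − T) = 6868.6 + 82.937 T
76327.6 − 6868.6 = 2460.745 T
T = 69459.0 / 2460.745 = 28.23 °C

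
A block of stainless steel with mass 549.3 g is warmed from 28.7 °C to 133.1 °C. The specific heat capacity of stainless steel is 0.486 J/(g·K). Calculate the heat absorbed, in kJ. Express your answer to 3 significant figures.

q = m c ΔT = 549.3 × 0.486 × (133.1 − 28.7)
q = 549.3 × 0.486 × 104.4 = 27870 J = 27.9 kJ

q = 27.9 kJ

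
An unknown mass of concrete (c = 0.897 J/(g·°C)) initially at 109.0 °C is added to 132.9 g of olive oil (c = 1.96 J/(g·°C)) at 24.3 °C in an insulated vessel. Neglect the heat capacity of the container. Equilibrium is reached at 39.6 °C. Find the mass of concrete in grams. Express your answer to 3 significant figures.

q_gained = (132.9 × 1.96) × (39.6 − 24.3) = 3985 J
q_lost = m × 0.897 × (109.0 − 39.6) = 62.2518 m
m = 3985 / 62.2518 = 64.0 g

m = 64.0 g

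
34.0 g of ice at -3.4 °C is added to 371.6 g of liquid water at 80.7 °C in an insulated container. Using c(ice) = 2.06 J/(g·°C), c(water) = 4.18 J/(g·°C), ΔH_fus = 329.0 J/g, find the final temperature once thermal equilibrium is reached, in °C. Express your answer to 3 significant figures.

Heat to bring ice to 0 °C and melt it: q₁ = 34.0×2.06×3.4 + 34.0×329.0 = 11424 J
Heat the water can supply cooling to 0 °C: 371.6×4.18×80.7 = 125350 J > q₁, so all ice melts.
Energy balance: 371.6×4.18×(80.7 − T) = 11424 + 34.0×4.18×(T − 0)
1553.288(80.7 − T) = 11424 + 142.12 T
125350 − 11424 = 1695.408 T
T = 113926 / 1695.408 = 67.20 °C

T_f = 67.2 °C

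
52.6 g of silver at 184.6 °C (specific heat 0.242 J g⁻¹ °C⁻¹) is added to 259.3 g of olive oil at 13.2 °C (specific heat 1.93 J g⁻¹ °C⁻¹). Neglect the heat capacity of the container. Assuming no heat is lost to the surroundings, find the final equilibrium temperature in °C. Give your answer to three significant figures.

T_f = 17.5 °C

Heat lost by silver = heat gained by olive oil.
(52.6)(0.242)(184.6 − T) = (259.3)(1.93)(T − 13.2)
12.7292 (184.6 − T) = 500.449 (T − 13.2)
2349.8 − 12.7292 T = 500.449 T − 6605.9
8955.7 = 513.1782 T
T = 17.45 °C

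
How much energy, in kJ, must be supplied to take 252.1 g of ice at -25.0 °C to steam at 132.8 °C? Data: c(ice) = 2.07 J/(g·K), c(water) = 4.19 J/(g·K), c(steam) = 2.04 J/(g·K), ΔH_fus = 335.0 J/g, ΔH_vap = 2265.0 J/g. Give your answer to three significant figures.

q = 791 kJ

q1 (heat ice -25.0→0.0 °C): 252.1 × 2.07 × 25.0 = 13046 J
q2 (melt at 0 °C): 252.1 × 335.0 = 84454 J
q3 (heat water 0.0→100.0 °C): 252.1 × 4.19 × 100.0 = 105630 J
q4 (vaporize at 100 °C): 252.1 × 2265.0 = 571007 J
q5 (heat steam 100.0→132.8 °C): 252.1 × 2.04 × 32.8 = 16869 J
Total: 13046 + 84454 + 105630 + 571007 + 16869 = 791006 J = 791 kJ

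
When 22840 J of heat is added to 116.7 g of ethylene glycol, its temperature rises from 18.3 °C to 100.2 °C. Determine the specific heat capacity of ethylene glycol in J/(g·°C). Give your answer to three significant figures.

c = 2.39 J/(g·°C)

c = q / (m ΔT) = 22840 / (116.7 × 81.9)
c = 22840 / 9557.73 = 2.39 J/(g·°C)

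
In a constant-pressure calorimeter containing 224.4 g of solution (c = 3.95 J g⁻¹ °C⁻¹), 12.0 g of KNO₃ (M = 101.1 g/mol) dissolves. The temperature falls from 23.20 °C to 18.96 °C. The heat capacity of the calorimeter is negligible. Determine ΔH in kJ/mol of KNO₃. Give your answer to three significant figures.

ΔH = 31.7 kJ/mol

|ΔT| = |18.96 − 23.20| = 4.24 °C
|q_surr| = (224.4 × 3.95) × 4.24 = 886.38 × 4.24 = 3758 J
n(KNO₃) = 12.0 / 101.1 = 0.1187 mol
Temperature fell, so q_rxn = +|q_surr| = 3.758 kJ
ΔH = q_rxn / n = 31.66 kJ/mol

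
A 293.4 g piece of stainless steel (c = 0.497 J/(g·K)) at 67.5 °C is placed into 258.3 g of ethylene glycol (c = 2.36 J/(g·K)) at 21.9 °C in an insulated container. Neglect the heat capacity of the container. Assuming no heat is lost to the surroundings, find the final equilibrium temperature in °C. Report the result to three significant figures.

Heat lost by stainless steel = heat gained by ethylene glycol.
(293.4)(0.497)(67.5 − T) = (258.3)(2.36)(T − 21.9)
145.8198 (67.5 − T) = 609.588 (T − 21.9)
9842.8 − 145.8198 T = 609.588 T − 13350
23192.8 = 755.4078 T
T = 30.70 °C

T_f = 30.7 °C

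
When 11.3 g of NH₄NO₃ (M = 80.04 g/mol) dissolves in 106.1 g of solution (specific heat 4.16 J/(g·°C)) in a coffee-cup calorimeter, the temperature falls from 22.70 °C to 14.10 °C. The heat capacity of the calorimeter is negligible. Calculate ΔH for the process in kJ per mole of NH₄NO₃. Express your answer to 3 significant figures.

ΔH = 26.9 kJ/mol

|ΔT| = |14.10 − 22.70| = 8.60 °C
|q_surr| = (106.1 × 4.16) × 8.60 = 441.376 × 8.60 = 3796 J
n(NH₄NO₃) = 11.3 / 80.04 = 0.1412 mol
Temperature fell, so q_rxn = +|q_surr| = 3.796 kJ
ΔH = q_rxn / n = 26.88 kJ/mol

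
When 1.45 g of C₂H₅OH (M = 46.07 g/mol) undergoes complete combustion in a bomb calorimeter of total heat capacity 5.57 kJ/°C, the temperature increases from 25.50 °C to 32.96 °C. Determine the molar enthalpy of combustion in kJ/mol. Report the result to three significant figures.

ΔH = -1320 kJ/mol

ΔT = 32.96 − 25.50 = 7.46 °C
q_cal = C_cal × ΔT = 5.57 × 7.46 = 41.5522 kJ
n = 1.45 / 46.07 = 0.03147 mol
q_rxn = −q_cal = -41.5522 kJ
ΔH = -41.5522 / 0.03147 = -1320 kJ/mol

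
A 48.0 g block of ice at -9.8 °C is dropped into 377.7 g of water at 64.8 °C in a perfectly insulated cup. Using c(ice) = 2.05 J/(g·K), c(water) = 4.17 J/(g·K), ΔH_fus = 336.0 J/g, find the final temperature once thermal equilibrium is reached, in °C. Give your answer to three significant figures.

Heat to bring ice to 0 °C and melt it: q₁ = 48.0×2.05×9.8 + 48.0×336.0 = 17092 J
Heat the water can supply cooling to 0 °C: 377.7×4.17×64.8 = 102061 J > q₁, so all ice melts.
Energy balance: 377.7×4.17×(64.8 − T) = 17092 + 48.0×4.17×(T − 0)
1575.009(64.8 − T) = 17092 + 200.16 T
102061 − 17092 = 1775.169 T
T = 84969 / 1775.169 = 47.87 °C

T_f = 47.9 °C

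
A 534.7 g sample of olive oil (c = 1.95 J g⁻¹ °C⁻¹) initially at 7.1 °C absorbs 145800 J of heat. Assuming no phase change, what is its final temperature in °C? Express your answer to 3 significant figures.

ΔT = q / (m c) = 145800 / (534.7 × 1.95) = 139.8 °C
T_f = 7.1 + 139.8 = 146.9 °C

T_f = 147 °C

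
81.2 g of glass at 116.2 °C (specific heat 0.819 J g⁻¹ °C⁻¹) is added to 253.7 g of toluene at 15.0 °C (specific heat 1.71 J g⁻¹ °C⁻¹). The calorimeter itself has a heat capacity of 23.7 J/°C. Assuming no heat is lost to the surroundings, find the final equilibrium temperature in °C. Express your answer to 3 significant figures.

T_f = 27.8 °C

Heat lost by glass = heat gained by toluene + calorimeter.
(81.2)(0.819)(116.2 − T) = [(253.7)(1.71) + 23.7](T − 15.0)
66.5028 (116.2 − T) = 457.527 (T − 15.0)
7727.6 − 66.5028 T = 457.527 T − 6862.9
14590.5 = 524.0298 T
T = 27.84 °C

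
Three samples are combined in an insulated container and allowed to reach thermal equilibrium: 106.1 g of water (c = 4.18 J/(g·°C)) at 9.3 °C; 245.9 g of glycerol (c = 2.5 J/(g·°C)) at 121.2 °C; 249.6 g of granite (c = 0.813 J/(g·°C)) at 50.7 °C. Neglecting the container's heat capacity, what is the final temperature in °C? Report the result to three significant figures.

Σ mᵢcᵢ(T − Tᵢ) = 0  ⇒  T = Σ mᵢcᵢTᵢ / Σ mᵢcᵢ
Σ mᵢcᵢ = 106.1×4.18 + 245.9×2.5 + 249.6×0.813 = 1261.1728
Σ mᵢcᵢTᵢ = 443.498×9.3 + 614.75×121.2 + 202.9248×50.7 = 88921
T = 88921 / 1261.1728 = 70.51 °C

T_f = 70.5 °C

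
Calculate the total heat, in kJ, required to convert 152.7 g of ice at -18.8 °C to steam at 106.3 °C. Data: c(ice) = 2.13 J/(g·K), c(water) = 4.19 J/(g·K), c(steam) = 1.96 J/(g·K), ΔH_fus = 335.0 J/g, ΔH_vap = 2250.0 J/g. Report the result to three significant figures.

q1 (heat ice -18.8→0.0 °C): 152.7 × 2.13 × 18.8 = 6115 J
q2 (melt at 0 °C): 152.7 × 335.0 = 51155 J
q3 (heat water 0.0→100.0 °C): 152.7 × 4.19 × 100.0 = 63981 J
q4 (vaporize at 100 °C): 152.7 × 2250.0 = 343575 J
q5 (heat steam 100.0→106.3 °C): 152.7 × 1.96 × 6.3 = 1886 J
Total: 6115 + 51155 + 63981 + 343575 + 1886 = 466712 J = 467 kJ

q = 467 kJ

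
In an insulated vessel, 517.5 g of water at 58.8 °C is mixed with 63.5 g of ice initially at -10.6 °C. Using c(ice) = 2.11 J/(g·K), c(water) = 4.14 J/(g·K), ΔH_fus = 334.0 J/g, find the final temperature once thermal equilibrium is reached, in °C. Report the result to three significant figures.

Heat to bring ice to 0 °C and melt it: q₁ = 63.5×2.11×10.6 + 63.5×334.0 = 22629 J
Heat the water can supply cooling to 0 °C: 517.5×4.14×58.8 = 125976 J > q₁, so all ice melts.
Energy balance: 517.5×4.14×(58.8 − T) = 22629 + 63.5×4.14×(T − 0)
2142.45(58.8 − T) = 22629 + 262.89 T
125976 − 22629 = 2405.34 T
T = 103347 / 2405.34 = 42.97 °C

T_f = 43.0 °C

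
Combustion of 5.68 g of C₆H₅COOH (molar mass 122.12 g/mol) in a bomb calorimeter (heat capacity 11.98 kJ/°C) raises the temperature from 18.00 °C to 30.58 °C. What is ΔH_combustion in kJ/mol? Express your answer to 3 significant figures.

ΔT = 30.58 − 18.00 = 12.58 °C
q_cal = C_cal × ΔT = 11.98 × 12.58 = 150.7084 kJ
n = 5.68 / 122.12 = 0.04651 mol
q_rxn = −q_cal = -150.7084 kJ
ΔH = -150.7084 / 0.04651 = -3240 kJ/mol

ΔH = -3240 kJ/mol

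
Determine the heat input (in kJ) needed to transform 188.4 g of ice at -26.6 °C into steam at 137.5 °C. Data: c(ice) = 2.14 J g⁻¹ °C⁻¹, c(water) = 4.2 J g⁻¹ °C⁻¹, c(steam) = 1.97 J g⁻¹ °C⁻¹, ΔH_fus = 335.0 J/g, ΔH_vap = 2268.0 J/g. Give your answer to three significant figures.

q = 594 kJ

q1 (heat ice -26.6→0.0 °C): 188.4 × 2.14 × 26.6 = 10724 J
q2 (melt at 0 °C): 188.4 × 335.0 = 63114 J
q3 (heat water 0.0→100.0 °C): 188.4 × 4.2 × 100.0 = 79128 J
q4 (vaporize at 100 °C): 188.4 × 2268.0 = 427291 J
q5 (heat steam 100.0→137.5 °C): 188.4 × 1.97 × 37.5 = 13918 J
Total: 10724 + 63114 + 79128 + 427291 + 13918 = 594175 J = 594 kJ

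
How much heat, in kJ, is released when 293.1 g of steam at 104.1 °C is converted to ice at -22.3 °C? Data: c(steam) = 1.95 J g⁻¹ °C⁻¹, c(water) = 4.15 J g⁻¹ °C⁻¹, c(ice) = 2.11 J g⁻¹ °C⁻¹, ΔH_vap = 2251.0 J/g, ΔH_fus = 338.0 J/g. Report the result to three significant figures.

q1 (cool steam 104.1→100 °C): 293.1 × 1.95 × 4.1 = 2343 J
q2 (condense at 100 °C): 293.1 × 2251.0 = 659768 J
q3 (cool water 100→0 °C): 293.1 × 4.15 × 100.0 = 121637 J
q4 (freeze at 0 °C): 293.1 × 338.0 = 99068 J
q5 (cool ice 0→-22.3 °C): 293.1 × 2.11 × 22.3 = 13791 J
Total: 2343 + 659768 + 121637 + 99068 + 13791 = 896607 J = 897 kJ

q = 897 kJ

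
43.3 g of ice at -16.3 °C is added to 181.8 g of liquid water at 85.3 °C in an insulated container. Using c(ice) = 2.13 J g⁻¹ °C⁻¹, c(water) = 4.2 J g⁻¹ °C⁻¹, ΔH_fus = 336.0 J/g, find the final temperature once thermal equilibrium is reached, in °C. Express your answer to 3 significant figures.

T_f = 51.9 °C

Heat to bring ice to 0 °C and melt it: q₁ = 43.3×2.13×16.3 + 43.3×336.0 = 16052 J
Heat the water can supply cooling to 0 °C: 181.8×4.2×85.3 = 65131.7 J > q₁, so all ice melts.
Energy balance: 181.8×4.2×(85.3 − T) = 16052 + 43.3×4.2×(T − 0)
763.56(85.3 − T) = 16052 + 181.86 T
65131.7 − 16052 = 945.42 T
T = 49079.7 / 945.42 = 51.91 °C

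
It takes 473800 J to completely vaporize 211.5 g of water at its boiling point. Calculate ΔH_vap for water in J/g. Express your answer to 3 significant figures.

ΔH_vap = 2240 J/g

ΔH_vap = q / m = 473800 / 211.5 = 2240 J/g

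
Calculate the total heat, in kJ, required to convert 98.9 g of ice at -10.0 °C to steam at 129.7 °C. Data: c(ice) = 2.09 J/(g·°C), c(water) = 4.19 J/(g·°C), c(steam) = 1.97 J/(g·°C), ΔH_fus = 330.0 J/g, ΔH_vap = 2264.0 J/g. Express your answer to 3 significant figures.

q1 (heat ice -10.0→0.0 °C): 98.9 × 2.09 × 10.0 = 2067 J
q2 (melt at 0 °C): 98.9 × 330.0 = 32637 J
q3 (heat water 0.0→100.0 °C): 98.9 × 4.19 × 100.0 = 41439 J
q4 (vaporize at 100 °C): 98.9 × 2264.0 = 223910 J
q5 (heat steam 100.0→129.7 °C): 98.9 × 1.97 × 29.7 = 5787 J
Total: 2067 + 32637 + 41439 + 223910 + 5787 = 305840 J = 306 kJ

q = 306 kJ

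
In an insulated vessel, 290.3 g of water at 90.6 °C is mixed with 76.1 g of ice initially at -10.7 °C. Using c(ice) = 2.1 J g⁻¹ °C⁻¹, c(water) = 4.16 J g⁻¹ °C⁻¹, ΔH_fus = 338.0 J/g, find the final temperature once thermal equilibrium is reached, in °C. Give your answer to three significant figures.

Heat to bring ice to 0 °C and melt it: q₁ = 76.1×2.1×10.7 + 76.1×338.0 = 27432 J
Heat the water can supply cooling to 0 °C: 290.3×4.16×90.6 = 109413 J > q₁, so all ice melts.
Energy balance: 290.3×4.16×(90.6 − T) = 27432 + 76.1×4.16×(T − 0)
1207.648(90.6 − T) = 27432 + 316.576 T
109413 − 27432 = 1524.224 T
T = 81981 / 1524.224 = 53.79 °C

T_f = 53.8 °C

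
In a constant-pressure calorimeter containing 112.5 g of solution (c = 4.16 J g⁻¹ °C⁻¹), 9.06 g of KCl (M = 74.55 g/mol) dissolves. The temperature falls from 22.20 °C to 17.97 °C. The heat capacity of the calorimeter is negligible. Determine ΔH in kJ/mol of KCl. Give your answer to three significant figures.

|ΔT| = |17.97 − 22.20| = 4.23 °C
|q_surr| = (112.5 × 4.16) × 4.23 = 468 × 4.23 = 1980 J
n(KCl) = 9.06 / 74.55 = 0.1215 mol
Temperature fell, so q_rxn = +|q_surr| = 1.980 kJ
ΔH = q_rxn / n = 16.30 kJ/mol

ΔH = 16.3 kJ/mol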